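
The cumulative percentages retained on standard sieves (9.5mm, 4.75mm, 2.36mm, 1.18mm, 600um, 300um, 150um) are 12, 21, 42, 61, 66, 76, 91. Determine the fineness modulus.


FM = sum(cumulative % retained) / 100
= 369 / 100
= 3.69

3.69


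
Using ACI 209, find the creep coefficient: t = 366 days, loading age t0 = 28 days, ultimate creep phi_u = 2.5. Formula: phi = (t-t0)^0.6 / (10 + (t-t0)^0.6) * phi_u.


dt = 366 - 28 = 338
phi = 338^0.6 / (10 + 338^0.6) * 2.5
= 1.917

1.917


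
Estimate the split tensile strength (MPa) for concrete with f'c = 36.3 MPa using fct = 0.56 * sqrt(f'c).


fct = 0.56 * sqrt(36.3)
= 0.56 * 6.025
= 3.374 MPa

3.374


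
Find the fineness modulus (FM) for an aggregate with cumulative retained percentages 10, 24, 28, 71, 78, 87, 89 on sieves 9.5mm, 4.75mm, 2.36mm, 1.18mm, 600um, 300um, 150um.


FM = sum(cumulative % retained) / 100
= 387 / 100
= 3.87

3.87


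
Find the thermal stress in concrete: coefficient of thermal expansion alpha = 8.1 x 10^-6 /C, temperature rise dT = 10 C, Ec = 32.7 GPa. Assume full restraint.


sigma = alpha * dT * Ec
= 8.1e-6 * 10 * 32.7 * 1000
= 2.649 MPa

2.649


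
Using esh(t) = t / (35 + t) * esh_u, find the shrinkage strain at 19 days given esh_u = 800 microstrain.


esh(19) = 19 / (35 + 19) * 800
= 19 / 54 * 800
= 281.5 microstrain

281.5


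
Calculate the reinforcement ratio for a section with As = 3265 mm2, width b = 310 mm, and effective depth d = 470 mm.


rho = As / (b * d)
= 3265 / (310 * 470)
= 0.0224

0.0224


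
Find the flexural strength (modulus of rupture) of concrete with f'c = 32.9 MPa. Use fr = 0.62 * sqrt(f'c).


fr = 0.62 * sqrt(32.9)
= 3.556 MPa

3.556


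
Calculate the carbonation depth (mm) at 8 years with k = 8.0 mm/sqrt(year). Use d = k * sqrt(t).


depth = k * sqrt(t)
= 8.0 * sqrt(8)
= 22.63 mm

22.63


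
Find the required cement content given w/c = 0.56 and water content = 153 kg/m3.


Cement = water / (w/c)
= 153 / 0.56
= 273.2 kg/m3

273.2


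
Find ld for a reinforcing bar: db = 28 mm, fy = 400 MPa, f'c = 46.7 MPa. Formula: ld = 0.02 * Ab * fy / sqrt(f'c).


Ab = pi * 28^2 / 4 = 615.752 mm2
ld = 0.02 * 615.752 * 400 / sqrt(46.7)
= 720.8 mm

720.8


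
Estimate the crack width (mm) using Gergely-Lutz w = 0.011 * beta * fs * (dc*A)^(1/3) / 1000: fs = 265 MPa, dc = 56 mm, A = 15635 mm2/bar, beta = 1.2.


w = 0.011 * beta * fs * (dc * A)^(1/3) / 1000
= 0.011 * 1.2 * 265 * (56 * 15635)^(1/3) / 1000
= 0.335 mm

0.335


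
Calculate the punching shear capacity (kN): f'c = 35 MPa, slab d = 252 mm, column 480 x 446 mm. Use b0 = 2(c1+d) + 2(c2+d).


b0 = 2*(480 + 252) + 2*(446 + 252) = 2860 mm
Vc = 0.33 * sqrt(35) * 2860 * 252 / 1000
= 1407.07 kN

1407.07


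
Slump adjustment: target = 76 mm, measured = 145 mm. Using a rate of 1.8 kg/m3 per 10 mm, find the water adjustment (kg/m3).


Difference = 76 - 145 = -69 mm
Water adjustment = -69 * 1.8 / 10 = -12.4 kg/m3

-12.4


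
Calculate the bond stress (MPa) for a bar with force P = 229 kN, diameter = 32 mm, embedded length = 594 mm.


u = P / (pi * db * ld)
= 229 * 1000 / (pi * 32 * 594)
= 3.835 MPa

3.835


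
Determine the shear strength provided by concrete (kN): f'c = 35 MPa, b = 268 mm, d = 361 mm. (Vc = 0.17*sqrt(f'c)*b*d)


Vc = 0.17 * sqrt(35) * 268 * 361 / 1000
= 97.3 kN

97.3


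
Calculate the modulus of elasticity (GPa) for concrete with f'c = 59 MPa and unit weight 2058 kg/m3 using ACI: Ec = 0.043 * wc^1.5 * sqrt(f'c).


Ec = 0.043 * 2058^1.5 * sqrt(59) / 1000
= 30.84 GPa

30.84


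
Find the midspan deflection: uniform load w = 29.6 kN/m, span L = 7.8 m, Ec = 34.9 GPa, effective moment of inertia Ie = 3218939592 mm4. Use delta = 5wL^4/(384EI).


Convert: L = 7.8 m = 7800 mm, Ec = 34.9 GPa = 34900 MPa
delta = 5 * 29.6 * 7800^4 / (384 * 34900 * 3218939592)
= 12.7 mm

12.7


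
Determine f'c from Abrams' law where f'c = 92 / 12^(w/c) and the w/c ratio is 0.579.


f'c = 92 / 12^0.579
= 92 / 4.215
= 21.82 MPa

21.82


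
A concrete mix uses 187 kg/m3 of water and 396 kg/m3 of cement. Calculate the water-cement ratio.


w/c = water / cement
w/c = 187 / 396 = 0.472

0.472


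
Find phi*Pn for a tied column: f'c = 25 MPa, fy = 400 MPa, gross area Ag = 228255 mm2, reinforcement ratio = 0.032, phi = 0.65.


Ast = rho * Ag = 0.032 * 228255 = 7304.16 mm2
phi*Pn = 0.65 * 0.80 * (0.85 * 25 * (228255 - 7304.16) + 400 * 7304.16) / 1000
= 3960.77 kN

3960.77


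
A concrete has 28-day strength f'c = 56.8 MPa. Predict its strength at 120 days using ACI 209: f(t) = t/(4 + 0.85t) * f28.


f(120) = 120 / (4 + 0.85 * 120) * 56.8
= 120 / 106.0 * 56.8
= 64.3 MPa

64.3


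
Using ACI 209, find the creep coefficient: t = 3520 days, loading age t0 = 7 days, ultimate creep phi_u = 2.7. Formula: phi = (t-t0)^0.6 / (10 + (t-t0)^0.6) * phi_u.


dt = 3520 - 7 = 3513
phi = 3513^0.6 / (10 + 3513^0.6) * 2.7
= 2.513

2.513


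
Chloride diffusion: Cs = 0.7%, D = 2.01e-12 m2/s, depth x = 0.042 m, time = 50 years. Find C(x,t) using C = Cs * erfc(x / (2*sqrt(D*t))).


t_seconds = 50 * 365.25 * 24 * 3600 = 1577880000.0 s
arg = 0.042 / (2 * sqrt(2.01e-12 * 1577880000.0))
= 0.3729
erfc(0.3729) = 0.598
C = 0.7 * 0.598 = 0.4186%

0.4186


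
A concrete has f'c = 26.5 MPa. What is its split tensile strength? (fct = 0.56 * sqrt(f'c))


fct = 0.56 * sqrt(26.5)
= 0.56 * 5.148
= 2.883 MPa

2.883


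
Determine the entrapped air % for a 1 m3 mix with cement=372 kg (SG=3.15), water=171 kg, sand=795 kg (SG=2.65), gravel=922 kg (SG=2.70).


Vol cement = 372 / (3.15 * 1000) = 0.118095 m3
Vol water = 171 / 1000 = 0.171 m3
Vol sand = 795 / (2.65 * 1000) = 0.3 m3
Vol gravel = 922 / (2.70 * 1000) = 0.341481 m3
Total solid + water volume = 0.930577 m3
Air = (1 - 0.930577) * 100 = 6.94%

6.94


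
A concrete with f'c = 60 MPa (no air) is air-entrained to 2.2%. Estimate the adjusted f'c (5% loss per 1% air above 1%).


Strength loss = (2.2 - 1) * 5 = 6.0%
f'c = 60 * (1 - 6.0/100)
= 56.4 MPa

56.4


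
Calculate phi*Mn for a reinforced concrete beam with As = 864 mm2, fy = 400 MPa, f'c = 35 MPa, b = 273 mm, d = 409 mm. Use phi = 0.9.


a = As * fy / (0.85 * f'c * b)
= 864 * 400 / (0.85 * 35 * 273)
= 42.5524 mm
Mn = As * fy * (d - a/2) / 10^6
= 133.9973 kN-m
phi*Mn = 0.9 * 133.9973 = 120.6 kN-m

120.6


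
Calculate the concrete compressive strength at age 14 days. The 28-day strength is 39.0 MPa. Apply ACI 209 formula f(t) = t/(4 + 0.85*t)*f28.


f(14) = 14 / (4 + 0.85 * 14) * 39.0
= 14 / 15.9 * 39.0
= 34.34 MPa

34.34


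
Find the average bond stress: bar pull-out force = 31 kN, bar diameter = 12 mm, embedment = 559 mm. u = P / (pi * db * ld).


u = P / (pi * db * ld)
= 31 * 1000 / (pi * 12 * 559)
= 1.471 MPa

1.471


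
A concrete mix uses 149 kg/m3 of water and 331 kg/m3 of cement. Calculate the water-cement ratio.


w/c = water / cement
w/c = 149 / 331 = 0.45

0.45


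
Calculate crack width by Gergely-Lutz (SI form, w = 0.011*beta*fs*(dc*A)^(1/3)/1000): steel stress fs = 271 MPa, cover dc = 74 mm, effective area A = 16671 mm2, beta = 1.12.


w = 0.011 * beta * fs * (dc * A)^(1/3) / 1000
= 0.011 * 1.12 * 271 * (74 * 16671)^(1/3) / 1000
= 0.358 mm

0.358


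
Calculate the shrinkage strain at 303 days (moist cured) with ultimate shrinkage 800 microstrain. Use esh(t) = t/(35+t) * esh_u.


esh(303) = 303 / (35 + 303) * 800
= 303 / 338 * 800
= 717.2 microstrain

717.2


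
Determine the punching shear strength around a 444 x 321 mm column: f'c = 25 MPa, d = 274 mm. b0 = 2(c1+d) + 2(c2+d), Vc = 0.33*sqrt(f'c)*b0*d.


b0 = 2*(444 + 274) + 2*(321 + 274) = 2626 mm
Vc = 0.33 * sqrt(25) * 2626 * 274 / 1000
= 1187.21 kN

1187.21


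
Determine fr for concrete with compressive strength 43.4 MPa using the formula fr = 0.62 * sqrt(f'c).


fr = 0.62 * sqrt(43.4)
= 4.084 MPa

4.084


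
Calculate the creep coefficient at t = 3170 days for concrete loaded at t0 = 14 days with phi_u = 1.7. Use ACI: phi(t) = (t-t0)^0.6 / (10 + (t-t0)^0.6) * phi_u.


dt = 3170 - 14 = 3156
phi = 3156^0.6 / (10 + 3156^0.6) * 1.7
= 1.575

1.575


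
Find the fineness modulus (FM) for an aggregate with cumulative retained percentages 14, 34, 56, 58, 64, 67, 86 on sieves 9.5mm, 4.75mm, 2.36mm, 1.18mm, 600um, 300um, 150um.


FM = sum(cumulative % retained) / 100
= 379 / 100
= 3.79

3.79


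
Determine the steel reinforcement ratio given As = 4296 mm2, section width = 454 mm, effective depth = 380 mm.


rho = As / (b * d)
= 4296 / (454 * 380)
= 0.0249

0.0249


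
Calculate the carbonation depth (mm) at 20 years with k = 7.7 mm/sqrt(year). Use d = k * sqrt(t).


depth = k * sqrt(t)
= 7.7 * sqrt(20)
= 34.44 mm

34.44


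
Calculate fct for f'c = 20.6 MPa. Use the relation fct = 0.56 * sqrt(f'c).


fct = 0.56 * sqrt(20.6)
= 0.56 * 4.539
= 2.542 MPa

2.542


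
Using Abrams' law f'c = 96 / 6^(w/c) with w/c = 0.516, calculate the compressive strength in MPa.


f'c = 96 / 6^0.516
= 96 / 2.521
= 38.08 MPa

38.08


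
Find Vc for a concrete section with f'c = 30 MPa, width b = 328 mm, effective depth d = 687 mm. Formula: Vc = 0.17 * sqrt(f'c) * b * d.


Vc = 0.17 * sqrt(30) * 328 * 687 / 1000
= 209.82 kN

209.82


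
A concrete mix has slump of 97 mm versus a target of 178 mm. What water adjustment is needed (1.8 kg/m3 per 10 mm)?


Difference = 178 - 97 = 81 mm
Water adjustment = 81 * 1.8 / 10 = 14.6 kg/m3

14.6


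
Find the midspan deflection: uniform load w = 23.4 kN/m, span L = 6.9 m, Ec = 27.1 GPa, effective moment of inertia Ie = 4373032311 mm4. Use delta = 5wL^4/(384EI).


Convert: L = 6.9 m = 6900 mm, Ec = 27.1 GPa = 27100 MPa
delta = 5 * 23.4 * 6900^4 / (384 * 27100 * 4373032311)
= 5.83 mm

5.83


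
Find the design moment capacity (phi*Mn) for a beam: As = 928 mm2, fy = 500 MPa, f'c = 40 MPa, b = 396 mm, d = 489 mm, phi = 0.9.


a = As * fy / (0.85 * f'c * b)
= 928 * 500 / (0.85 * 40 * 396)
= 34.4623 mm
Mn = As * fy * (d - a/2) / 10^6
= 218.9008 kN-m
phi*Mn = 0.9 * 218.9008 = 197.01 kN-m

197.01


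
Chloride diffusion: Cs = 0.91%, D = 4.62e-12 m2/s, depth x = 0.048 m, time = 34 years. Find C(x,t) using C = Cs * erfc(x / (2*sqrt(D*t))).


t_seconds = 34 * 365.25 * 24 * 3600 = 1072958400.0 s
arg = 0.048 / (2 * sqrt(4.62e-12 * 1072958400.0))
= 0.3409
erfc(0.3409) = 0.6298
C = 0.91 * 0.6298 = 0.5731%

0.5731


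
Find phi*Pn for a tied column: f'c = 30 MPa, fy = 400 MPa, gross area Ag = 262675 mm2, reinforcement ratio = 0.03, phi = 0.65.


Ast = rho * Ag = 0.03 * 262675 = 7880.25 mm2
phi*Pn = 0.65 * 0.80 * (0.85 * 30 * (262675 - 7880.25) + 400 * 7880.25) / 1000
= 5017.67 kN

5017.67


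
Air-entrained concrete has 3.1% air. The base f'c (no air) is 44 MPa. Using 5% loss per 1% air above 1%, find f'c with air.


Strength loss = (3.1 - 1) * 5 = 10.5%
f'c = 44 * (1 - 10.5/100)
= 39.38 MPa

39.38


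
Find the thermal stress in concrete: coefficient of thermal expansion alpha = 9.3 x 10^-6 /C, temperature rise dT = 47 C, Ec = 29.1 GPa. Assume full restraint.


sigma = alpha * dT * Ec
= 9.3e-6 * 47 * 29.1 * 1000
= 12.72 MPa

12.72


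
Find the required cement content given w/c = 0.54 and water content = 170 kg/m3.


Cement = water / (w/c)
= 170 / 0.54
= 314.8 kg/m3

314.8


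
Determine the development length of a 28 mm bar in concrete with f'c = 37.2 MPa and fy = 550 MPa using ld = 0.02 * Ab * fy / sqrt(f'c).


Ab = pi * 28^2 / 4 = 615.752 mm2
ld = 0.02 * 615.752 * 550 / sqrt(37.2)
= 1110.5 mm

1110.5


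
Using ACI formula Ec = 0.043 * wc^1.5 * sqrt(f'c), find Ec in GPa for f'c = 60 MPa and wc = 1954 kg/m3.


Ec = 0.043 * 1954^1.5 * sqrt(60) / 1000
= 28.77 GPa

28.77


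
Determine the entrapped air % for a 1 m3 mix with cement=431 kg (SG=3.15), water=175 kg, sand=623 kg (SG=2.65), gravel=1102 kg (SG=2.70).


Vol cement = 431 / (3.15 * 1000) = 0.136825 m3
Vol water = 175 / 1000 = 0.175 m3
Vol sand = 623 / (2.65 * 1000) = 0.235094 m3
Vol gravel = 1102 / (2.70 * 1000) = 0.408148 m3
Total solid + water volume = 0.955068 m3
Air = (1 - 0.955068) * 100 = 4.49%

4.49


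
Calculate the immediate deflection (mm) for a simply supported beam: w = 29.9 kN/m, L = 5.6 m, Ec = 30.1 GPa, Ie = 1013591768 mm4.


Convert: L = 5.6 m = 5600 mm, Ec = 30.1 GPa = 30100 MPa
delta = 5 * 29.9 * 5600^4 / (384 * 30100 * 1013591768)
= 12.55 mm

12.55


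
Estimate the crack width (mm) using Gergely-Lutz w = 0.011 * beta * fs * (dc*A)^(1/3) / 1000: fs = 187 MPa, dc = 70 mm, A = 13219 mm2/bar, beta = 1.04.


w = 0.011 * beta * fs * (dc * A)^(1/3) / 1000
= 0.011 * 1.04 * 187 * (70 * 13219)^(1/3) / 1000
= 0.208 mm

0.208


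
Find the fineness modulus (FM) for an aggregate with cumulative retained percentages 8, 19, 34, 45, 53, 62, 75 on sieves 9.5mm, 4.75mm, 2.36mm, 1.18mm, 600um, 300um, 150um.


FM = sum(cumulative % retained) / 100
= 296 / 100
= 2.96

2.96


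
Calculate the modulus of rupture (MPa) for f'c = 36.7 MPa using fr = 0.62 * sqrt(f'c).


fr = 0.62 * sqrt(36.7)
= 3.756 MPa

3.756


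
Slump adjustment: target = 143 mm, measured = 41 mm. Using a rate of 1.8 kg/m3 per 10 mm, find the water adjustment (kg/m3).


Difference = 143 - 41 = 102 mm
Water adjustment = 102 * 1.8 / 10 = 18.4 kg/m3

18.4


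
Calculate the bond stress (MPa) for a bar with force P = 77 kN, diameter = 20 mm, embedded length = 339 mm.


u = P / (pi * db * ld)
= 77 * 1000 / (pi * 20 * 339)
= 3.615 MPa

3.615


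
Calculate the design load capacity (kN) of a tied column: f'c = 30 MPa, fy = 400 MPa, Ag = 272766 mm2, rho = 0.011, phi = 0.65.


Ast = rho * Ag = 0.011 * 272766 = 3000.426 mm2
phi*Pn = 0.65 * 0.80 * (0.85 * 30 * (272766 - 3000.426) + 400 * 3000.426) / 1000
= 4201.18 kN

4201.18


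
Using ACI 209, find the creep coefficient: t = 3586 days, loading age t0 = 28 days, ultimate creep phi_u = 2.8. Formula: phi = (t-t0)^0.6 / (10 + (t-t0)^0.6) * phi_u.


dt = 3586 - 28 = 3558
phi = 3558^0.6 / (10 + 3558^0.6) * 2.8
= 2.607

2.607


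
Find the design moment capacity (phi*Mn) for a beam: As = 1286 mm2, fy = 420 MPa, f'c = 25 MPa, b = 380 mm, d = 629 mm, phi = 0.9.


a = As * fy / (0.85 * f'c * b)
= 1286 * 420 / (0.85 * 25 * 380)
= 66.8879 mm
Mn = As * fy * (d - a/2) / 10^6
= 321.6717 kN-m
phi*Mn = 0.9 * 321.6717 = 289.5 kN-m

289.5


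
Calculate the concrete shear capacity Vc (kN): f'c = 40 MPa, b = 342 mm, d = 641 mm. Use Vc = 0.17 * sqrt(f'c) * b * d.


Vc = 0.17 * sqrt(40) * 342 * 641 / 1000
= 235.7 kN

235.7


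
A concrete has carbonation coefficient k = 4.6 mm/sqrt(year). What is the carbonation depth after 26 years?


depth = k * sqrt(t)
= 4.6 * sqrt(26)
= 23.46 mm

23.46


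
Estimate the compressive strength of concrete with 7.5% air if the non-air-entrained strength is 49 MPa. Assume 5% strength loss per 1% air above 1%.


Strength loss = (7.5 - 1) * 5 = 32.5%
f'c = 49 * (1 - 32.5/100)
= 33.08 MPa

33.08


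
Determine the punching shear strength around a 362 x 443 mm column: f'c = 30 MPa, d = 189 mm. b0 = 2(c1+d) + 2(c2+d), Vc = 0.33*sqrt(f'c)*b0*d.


b0 = 2*(362 + 189) + 2*(443 + 189) = 2366 mm
Vc = 0.33 * sqrt(30) * 2366 * 189 / 1000
= 808.26 kN

808.26


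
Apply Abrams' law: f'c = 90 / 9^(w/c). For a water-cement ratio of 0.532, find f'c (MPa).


f'c = 90 / 9^0.532
= 90 / 3.219
= 27.96 MPa

27.96


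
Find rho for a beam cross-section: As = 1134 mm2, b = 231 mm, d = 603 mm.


rho = As / (b * d)
= 1134 / (231 * 603)
= 0.0081

0.0081


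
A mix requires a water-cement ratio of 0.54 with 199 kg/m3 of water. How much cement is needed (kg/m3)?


Cement = water / (w/c)
= 199 / 0.54
= 368.5 kg/m3

368.5


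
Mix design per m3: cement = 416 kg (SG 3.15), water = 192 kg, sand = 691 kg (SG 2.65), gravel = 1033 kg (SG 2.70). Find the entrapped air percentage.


Vol cement = 416 / (3.15 * 1000) = 0.132063 m3
Vol water = 192 / 1000 = 0.192 m3
Vol sand = 691 / (2.65 * 1000) = 0.260755 m3
Vol gravel = 1033 / (2.70 * 1000) = 0.382593 m3
Total solid + water volume = 0.967411 m3
Air = (1 - 0.967411) * 100 = 3.26%

3.26


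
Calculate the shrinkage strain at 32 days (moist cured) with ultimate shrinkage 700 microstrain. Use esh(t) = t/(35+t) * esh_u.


esh(32) = 32 / (35 + 32) * 700
= 32 / 67 * 700
= 334.3 microstrain

334.3


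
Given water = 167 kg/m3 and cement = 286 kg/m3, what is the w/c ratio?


w/c = water / cement
w/c = 167 / 286 = 0.584

0.584


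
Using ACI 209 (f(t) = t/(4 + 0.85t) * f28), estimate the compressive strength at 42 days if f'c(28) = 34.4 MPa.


f(42) = 42 / (4 + 0.85 * 42) * 34.4
= 42 / 39.7 * 34.4
= 36.39 MPa

36.39


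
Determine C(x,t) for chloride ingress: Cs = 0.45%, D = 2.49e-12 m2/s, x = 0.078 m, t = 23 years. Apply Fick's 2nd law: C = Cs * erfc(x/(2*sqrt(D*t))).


t_seconds = 23 * 365.25 * 24 * 3600 = 725824800.0 s
arg = 0.078 / (2 * sqrt(2.49e-12 * 725824800.0))
= 0.9174
erfc(0.9174) = 0.1945
C = 0.45 * 0.1945 = 0.0875%

0.0875


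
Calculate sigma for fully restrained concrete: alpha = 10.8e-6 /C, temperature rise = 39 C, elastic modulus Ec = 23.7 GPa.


sigma = alpha * dT * Ec
= 10.8e-6 * 39 * 23.7 * 1000
= 9.982 MPa

9.982


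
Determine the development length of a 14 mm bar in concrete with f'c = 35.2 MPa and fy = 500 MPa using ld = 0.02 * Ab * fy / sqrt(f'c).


Ab = pi * 14^2 / 4 = 153.938 mm2
ld = 0.02 * 153.938 * 500 / sqrt(35.2)
= 259.5 mm

259.5


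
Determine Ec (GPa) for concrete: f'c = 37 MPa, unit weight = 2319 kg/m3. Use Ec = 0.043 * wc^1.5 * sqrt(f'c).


Ec = 0.043 * 2319^1.5 * sqrt(37) / 1000
= 29.21 GPa

29.21


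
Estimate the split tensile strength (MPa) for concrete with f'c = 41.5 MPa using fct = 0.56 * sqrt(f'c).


fct = 0.56 * sqrt(41.5)
= 0.56 * 6.442
= 3.608 MPa

3.608


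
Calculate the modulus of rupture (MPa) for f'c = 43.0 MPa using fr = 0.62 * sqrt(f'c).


fr = 0.62 * sqrt(43.0)
= 4.066 MPa

4.066


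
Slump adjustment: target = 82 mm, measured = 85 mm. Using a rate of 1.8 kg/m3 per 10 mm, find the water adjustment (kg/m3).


Difference = 82 - 85 = -3 mm
Water adjustment = -3 * 1.8 / 10 = -0.5 kg/m3

-0.5


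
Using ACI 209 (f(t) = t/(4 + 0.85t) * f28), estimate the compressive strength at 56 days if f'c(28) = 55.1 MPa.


f(56) = 56 / (4 + 0.85 * 56) * 55.1
= 56 / 51.6 * 55.1
= 59.8 MPa

59.8


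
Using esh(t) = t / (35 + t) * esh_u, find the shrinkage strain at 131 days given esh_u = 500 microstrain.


esh(131) = 131 / (35 + 131) * 500
= 131 / 166 * 500
= 394.6 microstrain

394.6


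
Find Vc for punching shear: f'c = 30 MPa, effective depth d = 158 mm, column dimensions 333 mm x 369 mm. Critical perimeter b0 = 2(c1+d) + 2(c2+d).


b0 = 2*(333 + 158) + 2*(369 + 158) = 2036 mm
Vc = 0.33 * sqrt(30) * 2036 * 158 / 1000
= 581.45 kN

581.45


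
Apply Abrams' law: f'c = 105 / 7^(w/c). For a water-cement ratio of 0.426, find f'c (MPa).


f'c = 105 / 7^0.426
= 105 / 2.291
= 45.83 MPa

45.83


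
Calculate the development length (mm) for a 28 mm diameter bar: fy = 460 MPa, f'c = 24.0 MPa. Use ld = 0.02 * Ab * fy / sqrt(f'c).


Ab = pi * 28^2 / 4 = 615.752 mm2
ld = 0.02 * 615.752 * 460 / sqrt(24.0)
= 1156.3 mm

1156.3


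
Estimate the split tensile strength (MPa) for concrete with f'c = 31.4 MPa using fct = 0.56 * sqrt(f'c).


fct = 0.56 * sqrt(31.4)
= 0.56 * 5.604
= 3.138 MPa

3.138


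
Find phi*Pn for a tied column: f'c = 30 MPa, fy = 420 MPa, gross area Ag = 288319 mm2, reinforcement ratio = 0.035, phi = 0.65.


Ast = rho * Ag = 0.035 * 288319 = 10091.165 mm2
phi*Pn = 0.65 * 0.80 * (0.85 * 30 * (288319 - 10091.165) + 420 * 10091.165) / 1000
= 5893.21 kN

5893.21


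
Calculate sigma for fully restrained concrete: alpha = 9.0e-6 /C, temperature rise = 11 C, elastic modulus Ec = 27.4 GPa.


sigma = alpha * dT * Ec
= 9.0e-6 * 11 * 27.4 * 1000
= 2.713 MPa

2.713


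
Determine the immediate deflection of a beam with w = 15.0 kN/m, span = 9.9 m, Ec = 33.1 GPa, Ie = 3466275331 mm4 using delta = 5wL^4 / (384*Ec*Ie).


Convert: L = 9.9 m = 9900 mm, Ec = 33.1 GPa = 33100 MPa
delta = 5 * 15.0 * 9900^4 / (384 * 33100 * 3466275331)
= 16.35 mm

16.35


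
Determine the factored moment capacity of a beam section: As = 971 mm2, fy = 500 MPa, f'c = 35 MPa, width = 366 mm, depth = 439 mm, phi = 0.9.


a = As * fy / (0.85 * f'c * b)
= 971 * 500 / (0.85 * 35 * 366)
= 44.5883 mm
Mn = As * fy * (d - a/2) / 10^6
= 202.3107 kN-m
phi*Mn = 0.9 * 202.3107 = 182.08 kN-m

182.08


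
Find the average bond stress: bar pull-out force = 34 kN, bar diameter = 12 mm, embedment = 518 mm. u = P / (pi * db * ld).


u = P / (pi * db * ld)
= 34 * 1000 / (pi * 12 * 518)
= 1.741 MPa

1.741


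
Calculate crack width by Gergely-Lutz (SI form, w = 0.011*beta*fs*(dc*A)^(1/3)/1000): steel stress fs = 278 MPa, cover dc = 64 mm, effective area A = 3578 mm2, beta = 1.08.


w = 0.011 * beta * fs * (dc * A)^(1/3) / 1000
= 0.011 * 1.08 * 278 * (64 * 3578)^(1/3) / 1000
= 0.202 mm

0.202


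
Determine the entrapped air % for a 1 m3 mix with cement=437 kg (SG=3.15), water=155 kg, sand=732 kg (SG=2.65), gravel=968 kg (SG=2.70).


Vol cement = 437 / (3.15 * 1000) = 0.13873 m3
Vol water = 155 / 1000 = 0.155 m3
Vol sand = 732 / (2.65 * 1000) = 0.276226 m3
Vol gravel = 968 / (2.70 * 1000) = 0.358519 m3
Total solid + water volume = 0.928475 m3
Air = (1 - 0.928475) * 100 = 7.15%

7.15


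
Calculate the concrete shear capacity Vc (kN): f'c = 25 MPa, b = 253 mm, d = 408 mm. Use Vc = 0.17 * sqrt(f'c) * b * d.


Vc = 0.17 * sqrt(25) * 253 * 408 / 1000
= 87.74 kN

87.74


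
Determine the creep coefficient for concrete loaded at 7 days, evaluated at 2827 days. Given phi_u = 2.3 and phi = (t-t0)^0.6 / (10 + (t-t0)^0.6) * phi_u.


dt = 2827 - 7 = 2820
phi = 2820^0.6 / (10 + 2820^0.6) * 2.3
= 2.12

2.12


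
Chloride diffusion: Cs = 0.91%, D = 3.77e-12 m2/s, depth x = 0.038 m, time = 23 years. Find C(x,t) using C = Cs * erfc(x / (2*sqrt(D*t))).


t_seconds = 23 * 365.25 * 24 * 3600 = 725824800.0 s
arg = 0.038 / (2 * sqrt(3.77e-12 * 725824800.0))
= 0.3632
erfc(0.3632) = 0.6075
C = 0.91 * 0.6075 = 0.5528%

0.5528


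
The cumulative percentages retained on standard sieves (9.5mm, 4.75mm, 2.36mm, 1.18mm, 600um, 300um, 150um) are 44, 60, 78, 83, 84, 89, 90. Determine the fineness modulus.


FM = sum(cumulative % retained) / 100
= 528 / 100
= 5.28

5.28


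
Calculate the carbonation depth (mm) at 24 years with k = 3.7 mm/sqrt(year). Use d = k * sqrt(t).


depth = k * sqrt(t)
= 3.7 * sqrt(24)
= 18.13 mm

18.13


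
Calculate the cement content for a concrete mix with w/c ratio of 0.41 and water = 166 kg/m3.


Cement = water / (w/c)
= 166 / 0.41
= 404.9 kg/m3

404.9


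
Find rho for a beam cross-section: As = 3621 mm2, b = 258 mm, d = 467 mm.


rho = As / (b * d)
= 3621 / (258 * 467)
= 0.0301

0.0301


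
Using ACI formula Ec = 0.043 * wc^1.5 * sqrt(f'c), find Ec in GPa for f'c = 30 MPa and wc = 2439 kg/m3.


Ec = 0.043 * 2439^1.5 * sqrt(30) / 1000
= 28.37 GPa

28.37


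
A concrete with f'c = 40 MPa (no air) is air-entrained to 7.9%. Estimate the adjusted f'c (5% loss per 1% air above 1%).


Strength loss = (7.9 - 1) * 5 = 34.5%
f'c = 40 * (1 - 34.5/100)
= 26.2 MPa

26.2


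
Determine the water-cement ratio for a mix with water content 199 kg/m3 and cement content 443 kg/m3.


w/c = water / cement
w/c = 199 / 443 = 0.449

0.449


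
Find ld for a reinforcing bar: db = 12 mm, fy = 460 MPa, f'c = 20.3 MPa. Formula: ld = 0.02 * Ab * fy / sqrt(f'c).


Ab = pi * 12^2 / 4 = 113.097 mm2
ld = 0.02 * 113.097 * 460 / sqrt(20.3)
= 230.9 mm

230.9


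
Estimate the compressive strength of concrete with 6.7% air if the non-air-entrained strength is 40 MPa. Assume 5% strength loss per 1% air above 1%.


Strength loss = (6.7 - 1) * 5 = 28.5%
f'c = 40 * (1 - 28.5/100)
= 28.6 MPa

28.6


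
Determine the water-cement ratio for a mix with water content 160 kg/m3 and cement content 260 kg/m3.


w/c = water / cement
w/c = 160 / 260 = 0.615

0.615


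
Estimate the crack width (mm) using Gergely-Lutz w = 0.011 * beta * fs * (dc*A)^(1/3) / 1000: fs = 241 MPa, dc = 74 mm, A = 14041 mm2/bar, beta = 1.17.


w = 0.011 * beta * fs * (dc * A)^(1/3) / 1000
= 0.011 * 1.17 * 241 * (74 * 14041)^(1/3) / 1000
= 0.314 mm

0.314


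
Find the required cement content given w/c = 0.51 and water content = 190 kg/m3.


Cement = water / (w/c)
= 190 / 0.51
= 372.5 kg/m3

372.5


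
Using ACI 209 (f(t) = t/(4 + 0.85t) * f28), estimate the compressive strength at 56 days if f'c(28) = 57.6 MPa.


f(56) = 56 / (4 + 0.85 * 56) * 57.6
= 56 / 51.6 * 57.6
= 62.51 MPa

62.51


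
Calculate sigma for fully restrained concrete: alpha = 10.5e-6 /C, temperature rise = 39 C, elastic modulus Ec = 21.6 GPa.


sigma = alpha * dT * Ec
= 10.5e-6 * 39 * 21.6 * 1000
= 8.845 MPa

8.845


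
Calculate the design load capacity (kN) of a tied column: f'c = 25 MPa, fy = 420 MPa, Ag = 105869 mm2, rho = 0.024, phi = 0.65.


Ast = rho * Ag = 0.024 * 105869 = 2540.856 mm2
phi*Pn = 0.65 * 0.80 * (0.85 * 25 * (105869 - 2540.856) + 420 * 2540.856) / 1000
= 1696.7 kN

1696.7


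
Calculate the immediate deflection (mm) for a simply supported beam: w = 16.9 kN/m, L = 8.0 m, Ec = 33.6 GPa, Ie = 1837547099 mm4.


Convert: L = 8.0 m = 8000 mm, Ec = 33.6 GPa = 33600 MPa
delta = 5 * 16.9 * 8000^4 / (384 * 33600 * 1837547099)
= 14.6 mm

14.6


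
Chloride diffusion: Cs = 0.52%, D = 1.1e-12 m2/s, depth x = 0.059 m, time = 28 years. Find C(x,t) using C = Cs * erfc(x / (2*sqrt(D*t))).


t_seconds = 28 * 365.25 * 24 * 3600 = 883612800.0 s
arg = 0.059 / (2 * sqrt(1.1e-12 * 883612800.0))
= 0.9462
erfc(0.9462) = 0.1808
C = 0.52 * 0.1808 = 0.094%

0.094


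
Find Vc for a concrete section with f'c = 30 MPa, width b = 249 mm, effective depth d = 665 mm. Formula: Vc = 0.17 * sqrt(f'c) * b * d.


Vc = 0.17 * sqrt(30) * 249 * 665 / 1000
= 154.18 kN

154.18


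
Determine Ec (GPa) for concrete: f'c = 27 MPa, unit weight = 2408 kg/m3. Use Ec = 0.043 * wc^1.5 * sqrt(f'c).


Ec = 0.043 * 2408^1.5 * sqrt(27) / 1000
= 26.4 GPa

26.4


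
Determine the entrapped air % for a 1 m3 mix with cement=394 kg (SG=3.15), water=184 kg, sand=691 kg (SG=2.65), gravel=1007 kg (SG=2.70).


Vol cement = 394 / (3.15 * 1000) = 0.125079 m3
Vol water = 184 / 1000 = 0.184 m3
Vol sand = 691 / (2.65 * 1000) = 0.260755 m3
Vol gravel = 1007 / (2.70 * 1000) = 0.372963 m3
Total solid + water volume = 0.942797 m3
Air = (1 - 0.942797) * 100 = 5.72%

5.72


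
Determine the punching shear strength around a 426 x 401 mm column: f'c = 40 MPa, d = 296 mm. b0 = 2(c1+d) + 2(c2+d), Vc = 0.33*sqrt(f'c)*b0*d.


b0 = 2*(426 + 296) + 2*(401 + 296) = 2838 mm
Vc = 0.33 * sqrt(40) * 2838 * 296 / 1000
= 1753.27 kN

1753.27


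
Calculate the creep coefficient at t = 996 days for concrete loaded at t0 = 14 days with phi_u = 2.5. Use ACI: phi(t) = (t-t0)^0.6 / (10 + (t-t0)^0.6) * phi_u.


dt = 996 - 14 = 982
phi = 982^0.6 / (10 + 982^0.6) * 2.5
= 2.155

2.155


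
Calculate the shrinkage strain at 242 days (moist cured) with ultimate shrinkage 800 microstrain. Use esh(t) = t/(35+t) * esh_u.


esh(242) = 242 / (35 + 242) * 800
= 242 / 277 * 800
= 698.9 microstrain

698.9


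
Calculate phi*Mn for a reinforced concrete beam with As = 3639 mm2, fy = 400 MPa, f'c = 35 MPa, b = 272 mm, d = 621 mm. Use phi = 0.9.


a = As * fy / (0.85 * f'c * b)
= 3639 * 400 / (0.85 * 35 * 272)
= 179.8814 mm
Mn = As * fy * (d - a/2) / 10^6
= 773.0099 kN-m
phi*Mn = 0.9 * 773.0099 = 695.71 kN-m

695.71


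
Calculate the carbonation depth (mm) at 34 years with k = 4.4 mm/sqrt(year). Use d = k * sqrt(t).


depth = k * sqrt(t)
= 4.4 * sqrt(34)
= 25.66 mm

25.66


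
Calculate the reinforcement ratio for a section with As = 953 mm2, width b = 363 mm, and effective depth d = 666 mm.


rho = As / (b * d)
= 953 / (363 * 666)
= 0.0039

0.0039


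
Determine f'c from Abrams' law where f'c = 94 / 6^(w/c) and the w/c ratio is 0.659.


f'c = 94 / 6^0.659
= 94 / 3.257
= 28.86 MPa

28.86


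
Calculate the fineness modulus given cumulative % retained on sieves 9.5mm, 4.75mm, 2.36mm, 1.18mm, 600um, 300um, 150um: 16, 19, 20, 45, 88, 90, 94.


FM = sum(cumulative % retained) / 100
= 372 / 100
= 3.72

3.72


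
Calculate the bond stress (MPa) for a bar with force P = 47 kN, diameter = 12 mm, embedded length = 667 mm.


u = P / (pi * db * ld)
= 47 * 1000 / (pi * 12 * 667)
= 1.869 MPa

1.869


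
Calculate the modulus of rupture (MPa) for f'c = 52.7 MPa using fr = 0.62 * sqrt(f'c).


fr = 0.62 * sqrt(52.7)
= 4.501 MPa

4.501


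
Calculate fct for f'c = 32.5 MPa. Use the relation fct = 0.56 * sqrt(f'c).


fct = 0.56 * sqrt(32.5)
= 0.56 * 5.701
= 3.192 MPa

3.192


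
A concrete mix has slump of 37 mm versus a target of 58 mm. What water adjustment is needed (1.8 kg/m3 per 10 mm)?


Difference = 58 - 37 = 21 mm
Water adjustment = 21 * 1.8 / 10 = 3.8 kg/m3

3.8


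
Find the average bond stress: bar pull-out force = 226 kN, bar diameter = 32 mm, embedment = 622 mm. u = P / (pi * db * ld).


u = P / (pi * db * ld)
= 226 * 1000 / (pi * 32 * 622)
= 3.614 MPa

3.614


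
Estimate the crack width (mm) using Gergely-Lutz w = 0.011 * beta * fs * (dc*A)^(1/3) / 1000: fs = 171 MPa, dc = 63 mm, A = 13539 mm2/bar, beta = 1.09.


w = 0.011 * beta * fs * (dc * A)^(1/3) / 1000
= 0.011 * 1.09 * 171 * (63 * 13539)^(1/3) / 1000
= 0.194 mm

0.194


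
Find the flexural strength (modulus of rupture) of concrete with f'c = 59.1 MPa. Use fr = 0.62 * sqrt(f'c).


fr = 0.62 * sqrt(59.1)
= 4.766 MPa

4.766


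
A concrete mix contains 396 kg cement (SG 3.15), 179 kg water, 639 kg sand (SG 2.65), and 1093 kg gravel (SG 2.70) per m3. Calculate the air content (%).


Vol cement = 396 / (3.15 * 1000) = 0.125714 m3
Vol water = 179 / 1000 = 0.179 m3
Vol sand = 639 / (2.65 * 1000) = 0.241132 m3
Vol gravel = 1093 / (2.70 * 1000) = 0.404815 m3
Total solid + water volume = 0.950661 m3
Air = (1 - 0.950661) * 100 = 4.93%

4.93


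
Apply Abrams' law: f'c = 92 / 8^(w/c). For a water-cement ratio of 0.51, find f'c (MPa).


f'c = 92 / 8^0.51
= 92 / 2.888
= 31.86 MPa

31.86


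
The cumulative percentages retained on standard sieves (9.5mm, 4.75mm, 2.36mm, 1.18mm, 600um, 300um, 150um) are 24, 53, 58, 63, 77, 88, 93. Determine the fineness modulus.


FM = sum(cumulative % retained) / 100
= 456 / 100
= 4.56

4.56


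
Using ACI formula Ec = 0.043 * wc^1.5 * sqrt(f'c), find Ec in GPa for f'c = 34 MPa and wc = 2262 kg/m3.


Ec = 0.043 * 2262^1.5 * sqrt(34) / 1000
= 26.97 GPa

26.97


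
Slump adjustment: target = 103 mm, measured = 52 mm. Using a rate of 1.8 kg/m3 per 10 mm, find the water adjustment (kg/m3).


Difference = 103 - 52 = 51 mm
Water adjustment = 51 * 1.8 / 10 = 9.2 kg/m3

9.2


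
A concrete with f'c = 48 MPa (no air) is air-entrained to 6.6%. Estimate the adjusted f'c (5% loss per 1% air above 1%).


Strength loss = (6.6 - 1) * 5 = 28.0%
f'c = 48 * (1 - 28.0/100)
= 34.56 MPa

34.56


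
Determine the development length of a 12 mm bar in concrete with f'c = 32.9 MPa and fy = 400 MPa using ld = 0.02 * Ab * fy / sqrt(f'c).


Ab = pi * 12^2 / 4 = 113.097 mm2
ld = 0.02 * 113.097 * 400 / sqrt(32.9)
= 157.7 mm

157.7


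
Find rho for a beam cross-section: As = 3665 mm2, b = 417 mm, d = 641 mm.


rho = As / (b * d)
= 3665 / (417 * 641)
= 0.0137

0.0137


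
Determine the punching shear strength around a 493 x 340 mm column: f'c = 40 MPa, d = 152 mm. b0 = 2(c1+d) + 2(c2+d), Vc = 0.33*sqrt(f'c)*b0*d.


b0 = 2*(493 + 152) + 2*(340 + 152) = 2274 mm
Vc = 0.33 * sqrt(40) * 2274 * 152 / 1000
= 721.4 kN

721.4


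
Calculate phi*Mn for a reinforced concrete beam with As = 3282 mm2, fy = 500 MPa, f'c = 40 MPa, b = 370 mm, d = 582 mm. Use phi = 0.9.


a = As * fy / (0.85 * f'c * b)
= 3282 * 500 / (0.85 * 40 * 370)
= 130.4452 mm
Mn = As * fy * (d - a/2) / 10^6
= 848.0318 kN-m
phi*Mn = 0.9 * 848.0318 = 763.23 kN-m

763.23


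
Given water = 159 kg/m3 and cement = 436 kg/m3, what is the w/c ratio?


w/c = water / cement
w/c = 159 / 436 = 0.365

0.365


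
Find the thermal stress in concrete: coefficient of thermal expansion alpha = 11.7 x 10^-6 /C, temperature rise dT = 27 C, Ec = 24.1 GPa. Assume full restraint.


sigma = alpha * dT * Ec
= 11.7e-6 * 27 * 24.1 * 1000
= 7.613 MPa

7.613


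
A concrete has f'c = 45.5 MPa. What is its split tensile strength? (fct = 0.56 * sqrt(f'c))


fct = 0.56 * sqrt(45.5)
= 0.56 * 6.745
= 3.777 MPa

3.777


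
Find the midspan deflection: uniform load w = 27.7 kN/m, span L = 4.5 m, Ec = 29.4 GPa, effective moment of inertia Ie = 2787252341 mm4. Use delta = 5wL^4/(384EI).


Convert: L = 4.5 m = 4500 mm, Ec = 29.4 GPa = 29400 MPa
delta = 5 * 27.7 * 4500^4 / (384 * 29400 * 2787252341)
= 1.8 mm

1.8


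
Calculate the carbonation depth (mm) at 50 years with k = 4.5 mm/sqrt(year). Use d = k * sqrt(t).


depth = k * sqrt(t)
= 4.5 * sqrt(50)
= 31.82 mm

31.82


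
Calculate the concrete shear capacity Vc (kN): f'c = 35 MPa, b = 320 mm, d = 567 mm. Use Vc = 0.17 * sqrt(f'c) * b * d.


Vc = 0.17 * sqrt(35) * 320 * 567 / 1000
= 182.48 kN

182.48


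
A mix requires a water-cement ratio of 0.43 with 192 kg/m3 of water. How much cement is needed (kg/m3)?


Cement = water / (w/c)
= 192 / 0.43
= 446.5 kg/m3

446.5


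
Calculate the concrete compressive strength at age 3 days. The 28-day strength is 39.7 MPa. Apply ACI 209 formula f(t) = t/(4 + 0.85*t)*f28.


f(3) = 3 / (4 + 0.85 * 3) * 39.7
= 3 / 6.55 * 39.7
= 18.18 MPa

18.18


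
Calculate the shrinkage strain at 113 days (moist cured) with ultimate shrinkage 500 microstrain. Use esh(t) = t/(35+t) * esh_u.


esh(113) = 113 / (35 + 113) * 500
= 113 / 148 * 500
= 381.8 microstrain

381.8


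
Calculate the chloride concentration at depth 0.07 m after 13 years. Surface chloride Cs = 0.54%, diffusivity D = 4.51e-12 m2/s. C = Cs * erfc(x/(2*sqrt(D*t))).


t_seconds = 13 * 365.25 * 24 * 3600 = 410248800.0 s
arg = 0.07 / (2 * sqrt(4.51e-12 * 410248800.0))
= 0.8137
erfc(0.8137) = 0.2498
C = 0.54 * 0.2498 = 0.1349%

0.1349


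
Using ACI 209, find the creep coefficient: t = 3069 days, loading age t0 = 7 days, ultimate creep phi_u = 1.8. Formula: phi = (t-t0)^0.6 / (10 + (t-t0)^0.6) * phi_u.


dt = 3069 - 7 = 3062
phi = 3062^0.6 / (10 + 3062^0.6) * 1.8
= 1.665

1.665


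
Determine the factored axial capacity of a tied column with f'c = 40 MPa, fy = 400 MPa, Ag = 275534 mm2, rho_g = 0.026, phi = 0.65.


Ast = rho * Ag = 0.026 * 275534 = 7163.884 mm2
phi*Pn = 0.65 * 0.80 * (0.85 * 40 * (275534 - 7163.884) + 400 * 7163.884) / 1000
= 6234.87 kN

6234.87


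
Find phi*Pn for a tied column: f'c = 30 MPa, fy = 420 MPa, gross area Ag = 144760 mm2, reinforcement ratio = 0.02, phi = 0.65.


Ast = rho * Ag = 0.02 * 144760 = 2895.2 mm2
phi*Pn = 0.65 * 0.80 * (0.85 * 30 * (144760 - 2895.2) + 420 * 2895.2) / 1000
= 2513.44 kN

2513.44


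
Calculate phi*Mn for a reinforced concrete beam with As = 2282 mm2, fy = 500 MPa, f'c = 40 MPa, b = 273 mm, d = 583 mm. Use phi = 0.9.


a = As * fy / (0.85 * f'c * b)
= 2282 * 500 / (0.85 * 40 * 273)
= 122.9261 mm
Mn = As * fy * (d - a/2) / 10^6
= 595.0737 kN-m
phi*Mn = 0.9 * 595.0737 = 535.57 kN-m

535.57


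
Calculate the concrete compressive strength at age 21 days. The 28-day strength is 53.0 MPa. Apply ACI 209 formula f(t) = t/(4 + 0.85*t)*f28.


f(21) = 21 / (4 + 0.85 * 21) * 53.0
= 21 / 21.85 * 53.0
= 50.94 MPa

50.94


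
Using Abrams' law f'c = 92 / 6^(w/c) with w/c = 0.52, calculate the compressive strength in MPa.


f'c = 92 / 6^0.52
= 92 / 2.539
= 36.24 MPa

36.24


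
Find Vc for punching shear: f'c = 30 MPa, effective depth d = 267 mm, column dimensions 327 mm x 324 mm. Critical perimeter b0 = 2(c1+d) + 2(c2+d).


b0 = 2*(327 + 267) + 2*(324 + 267) = 2370 mm
Vc = 0.33 * sqrt(30) * 2370 * 267 / 1000
= 1143.76 kN

1143.76


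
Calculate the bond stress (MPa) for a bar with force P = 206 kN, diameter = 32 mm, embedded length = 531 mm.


u = P / (pi * db * ld)
= 206 * 1000 / (pi * 32 * 531)
= 3.859 MPa

3.859


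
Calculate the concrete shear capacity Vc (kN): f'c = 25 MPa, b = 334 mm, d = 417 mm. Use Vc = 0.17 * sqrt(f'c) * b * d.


Vc = 0.17 * sqrt(25) * 334 * 417 / 1000
= 118.39 kN

118.39


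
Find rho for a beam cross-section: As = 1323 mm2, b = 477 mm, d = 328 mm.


rho = As / (b * d)
= 1323 / (477 * 328)
= 0.0085

0.0085


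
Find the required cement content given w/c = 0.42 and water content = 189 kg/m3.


Cement = water / (w/c)
= 189 / 0.42
= 450.0 kg/m3

450.0


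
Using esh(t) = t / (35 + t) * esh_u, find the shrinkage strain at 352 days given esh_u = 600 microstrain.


esh(352) = 352 / (35 + 352) * 600
= 352 / 387 * 600
= 545.7 microstrain

545.7


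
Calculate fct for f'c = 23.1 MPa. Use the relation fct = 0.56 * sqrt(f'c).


fct = 0.56 * sqrt(23.1)
= 0.56 * 4.806
= 2.691 MPa

2.691


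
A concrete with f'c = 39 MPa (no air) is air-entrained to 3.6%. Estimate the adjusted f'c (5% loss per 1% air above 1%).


Strength loss = (3.6 - 1) * 5 = 13.0%
f'c = 39 * (1 - 13.0/100)
= 33.93 MPa

33.93


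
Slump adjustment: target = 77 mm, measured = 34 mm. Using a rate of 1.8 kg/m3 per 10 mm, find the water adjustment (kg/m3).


Difference = 77 - 34 = 43 mm
Water adjustment = 43 * 1.8 / 10 = 7.7 kg/m3

7.7


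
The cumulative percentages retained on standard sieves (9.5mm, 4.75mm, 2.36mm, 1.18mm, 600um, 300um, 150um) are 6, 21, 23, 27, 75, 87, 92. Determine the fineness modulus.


FM = sum(cumulative % retained) / 100
= 331 / 100
= 3.31

3.31


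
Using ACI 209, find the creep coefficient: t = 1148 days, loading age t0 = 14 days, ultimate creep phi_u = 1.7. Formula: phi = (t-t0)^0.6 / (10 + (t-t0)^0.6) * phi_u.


dt = 1148 - 14 = 1134
phi = 1134^0.6 / (10 + 1134^0.6) * 1.7
= 1.482

1.482


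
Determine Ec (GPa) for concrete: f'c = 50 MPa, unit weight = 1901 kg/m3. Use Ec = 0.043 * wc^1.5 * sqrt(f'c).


Ec = 0.043 * 1901^1.5 * sqrt(50) / 1000
= 25.2 GPa

25.2


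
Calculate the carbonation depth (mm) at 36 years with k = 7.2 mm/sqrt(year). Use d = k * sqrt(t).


depth = k * sqrt(t)
= 7.2 * sqrt(36)
= 43.2 mm

43.2


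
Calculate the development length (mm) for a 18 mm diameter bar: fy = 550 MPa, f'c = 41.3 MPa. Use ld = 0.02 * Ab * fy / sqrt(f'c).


Ab = pi * 18^2 / 4 = 254.469 mm2
ld = 0.02 * 254.469 * 550 / sqrt(41.3)
= 435.6 mm

435.6


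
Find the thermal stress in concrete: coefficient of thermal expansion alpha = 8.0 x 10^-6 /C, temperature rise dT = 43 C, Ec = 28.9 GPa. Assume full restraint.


sigma = alpha * dT * Ec
= 8.0e-6 * 43 * 28.9 * 1000
= 9.942 MPa

9.942


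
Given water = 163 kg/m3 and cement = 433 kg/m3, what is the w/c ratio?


w/c = water / cement
w/c = 163 / 433 = 0.376

0.376


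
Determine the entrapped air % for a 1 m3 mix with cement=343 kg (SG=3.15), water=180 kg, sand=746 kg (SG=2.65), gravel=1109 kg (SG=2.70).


Vol cement = 343 / (3.15 * 1000) = 0.108889 m3
Vol water = 180 / 1000 = 0.18 m3
Vol sand = 746 / (2.65 * 1000) = 0.281509 m3
Vol gravel = 1109 / (2.70 * 1000) = 0.410741 m3
Total solid + water volume = 0.981139 m3
Air = (1 - 0.981139) * 100 = 1.89%

1.89


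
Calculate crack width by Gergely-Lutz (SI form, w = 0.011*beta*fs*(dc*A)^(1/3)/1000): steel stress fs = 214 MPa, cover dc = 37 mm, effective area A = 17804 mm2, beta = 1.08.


w = 0.011 * beta * fs * (dc * A)^(1/3) / 1000
= 0.011 * 1.08 * 214 * (37 * 17804)^(1/3) / 1000
= 0.221 mm

0.221


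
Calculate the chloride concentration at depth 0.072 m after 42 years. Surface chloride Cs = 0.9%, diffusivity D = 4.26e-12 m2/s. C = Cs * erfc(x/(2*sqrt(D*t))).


t_seconds = 42 * 365.25 * 24 * 3600 = 1325419200.0 s
arg = 0.072 / (2 * sqrt(4.26e-12 * 1325419200.0))
= 0.4791
erfc(0.4791) = 0.4981
C = 0.9 * 0.4981 = 0.4483%

0.4483
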